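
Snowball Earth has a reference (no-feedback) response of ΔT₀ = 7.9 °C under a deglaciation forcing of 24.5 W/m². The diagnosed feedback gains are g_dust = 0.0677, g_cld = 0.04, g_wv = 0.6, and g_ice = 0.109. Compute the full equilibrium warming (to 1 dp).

Total gain g = 0.0677 + 0.04 + 0.6 + 0.109 = 0.8167.
Amplification A = 1/(1 − 0.8167) = 5.456.
ΔT = 7.9 × 5.456 = 43.1 °C.

43.1 °C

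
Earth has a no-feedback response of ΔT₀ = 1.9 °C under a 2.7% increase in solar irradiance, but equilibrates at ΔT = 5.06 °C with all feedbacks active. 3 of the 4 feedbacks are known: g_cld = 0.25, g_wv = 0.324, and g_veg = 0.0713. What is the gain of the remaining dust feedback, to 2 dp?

-0.02

Amplification A = ΔT/ΔT₀ = 5.06/1.9 = 2.663.
Total gain g = 1 − 1/A = 1 − 1/2.663 = 0.6245.
Known gains sum to 0.25 + 0.324 + 0.0713 = 0.6453.
g_dust = 0.6245 − 0.6453 = -0.02.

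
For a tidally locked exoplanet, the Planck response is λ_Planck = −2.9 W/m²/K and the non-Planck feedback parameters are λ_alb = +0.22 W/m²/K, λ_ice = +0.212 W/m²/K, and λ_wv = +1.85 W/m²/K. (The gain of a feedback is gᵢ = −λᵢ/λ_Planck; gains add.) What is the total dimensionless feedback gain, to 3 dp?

0.787

Convert to gains: g_alb = 0.22/2.9 = 0.07586; g_ice = 0.212/2.9 = 0.0731; g_wv = 1.85/2.9 = 0.6379.
Total gain g = 0.78686.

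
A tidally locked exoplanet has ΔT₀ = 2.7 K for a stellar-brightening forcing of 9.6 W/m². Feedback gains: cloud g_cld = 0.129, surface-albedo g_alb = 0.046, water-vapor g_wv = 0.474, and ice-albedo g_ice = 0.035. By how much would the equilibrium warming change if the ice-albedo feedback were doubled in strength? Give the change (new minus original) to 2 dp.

1.06 K

Original: g = 0.684, ΔT = 2.7/(1−0.684) = 8.5443 K.
With doubled ice-albedo: g' = 0.719, ΔT' = 2.7/(1−0.719) = 9.6085 K.
Change = 9.6085 − 8.5443 = 1.06 K.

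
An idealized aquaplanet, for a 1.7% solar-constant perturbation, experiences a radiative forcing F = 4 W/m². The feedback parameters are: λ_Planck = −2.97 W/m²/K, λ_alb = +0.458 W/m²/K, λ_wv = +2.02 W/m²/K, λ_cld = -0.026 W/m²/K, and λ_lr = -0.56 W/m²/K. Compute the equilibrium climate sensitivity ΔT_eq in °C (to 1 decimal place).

Net feedback parameter λ = (−2.97) + (+0.458) + (+2.02) + (-0.026) + (-0.56) = -1.078 W/m²/K.
ΔT = −F/λ = −4/(-1.078) = 3.7 °C.

3.7 °C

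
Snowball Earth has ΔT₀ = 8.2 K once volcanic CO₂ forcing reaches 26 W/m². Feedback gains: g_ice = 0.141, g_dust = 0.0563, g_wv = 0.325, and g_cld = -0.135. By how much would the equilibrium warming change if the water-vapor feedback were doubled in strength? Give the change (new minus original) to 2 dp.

Original: g = 0.3873, ΔT = 8.2/(1−0.3873) = 13.3834 K.
With doubled water-vapor: g' = 0.7123, ΔT' = 8.2/(1−0.7123) = 28.5019 K.
Change = 28.5019 − 13.3834 = 15.12 K.

15.12 K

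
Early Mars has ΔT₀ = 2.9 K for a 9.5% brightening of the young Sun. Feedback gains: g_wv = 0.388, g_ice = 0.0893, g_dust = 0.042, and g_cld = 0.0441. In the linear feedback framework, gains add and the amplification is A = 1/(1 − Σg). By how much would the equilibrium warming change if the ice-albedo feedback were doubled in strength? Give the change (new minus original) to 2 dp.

1.71 K

Original: g = 0.5634, ΔT = 2.9/(1−0.5634) = 6.6422 K.
With doubled ice-albedo: g' = 0.6527, ΔT' = 2.9/(1−0.6527) = 8.3501 K.
Change = 8.3501 − 6.6422 = 1.71 K.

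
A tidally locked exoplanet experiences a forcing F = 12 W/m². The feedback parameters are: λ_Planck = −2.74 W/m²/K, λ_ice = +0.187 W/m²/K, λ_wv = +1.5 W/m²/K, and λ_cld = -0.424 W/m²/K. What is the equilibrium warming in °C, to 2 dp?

Net feedback parameter λ = (−2.74) + (+0.187) + (+1.5) + (-0.424) = -1.477 W/m²/K.
ΔT = −F/λ = −12/(-1.477) = 8.12 °C.

8.12 °C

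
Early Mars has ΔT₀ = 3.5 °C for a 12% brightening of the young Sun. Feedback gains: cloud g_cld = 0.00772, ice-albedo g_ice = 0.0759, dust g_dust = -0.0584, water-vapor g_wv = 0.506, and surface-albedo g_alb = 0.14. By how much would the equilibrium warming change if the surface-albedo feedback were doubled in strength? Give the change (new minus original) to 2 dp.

7.89 °C

Original: g = 0.67122, ΔT = 3.5/(1−0.67122) = 10.6454 °C.
With doubled surface-albedo: g' = 0.81122, ΔT' = 3.5/(1−0.81122) = 18.5401 °C.
Change = 18.5401 − 10.6454 = 7.89 °C.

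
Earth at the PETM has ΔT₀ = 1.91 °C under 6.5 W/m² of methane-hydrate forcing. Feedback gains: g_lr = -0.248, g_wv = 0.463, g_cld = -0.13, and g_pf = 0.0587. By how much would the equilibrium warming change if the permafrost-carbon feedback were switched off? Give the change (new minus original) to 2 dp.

-0.14 °C

Original: g = 0.1437, ΔT = 1.91/(1−0.1437) = 2.2305 °C.
Without permafrost-carbon: g' = 0.085, ΔT' = 1.91/(1−0.085) = 2.0874 °C.
Change = 2.0874 − 2.2305 = -0.14 °C.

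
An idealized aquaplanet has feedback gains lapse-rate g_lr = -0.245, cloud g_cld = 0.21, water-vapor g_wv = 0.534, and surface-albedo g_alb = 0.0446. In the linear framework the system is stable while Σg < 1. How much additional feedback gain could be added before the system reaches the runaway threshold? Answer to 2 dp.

0.46

Current total gain = -0.245 + 0.21 + 0.534 + 0.0446 = 0.5436.
Margin to runaway = 1 − 0.5436 = 0.46.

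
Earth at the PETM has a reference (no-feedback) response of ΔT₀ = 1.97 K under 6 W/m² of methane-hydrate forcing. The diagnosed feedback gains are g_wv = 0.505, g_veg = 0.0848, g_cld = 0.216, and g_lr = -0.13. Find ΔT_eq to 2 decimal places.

Total gain g = 0.505 + 0.0848 + 0.216 − 0.13 = 0.6758.
Amplification A = 1/(1 − 0.6758) = 3.085.
ΔT = 1.97 × 3.085 = 6.08 K.

6.08 K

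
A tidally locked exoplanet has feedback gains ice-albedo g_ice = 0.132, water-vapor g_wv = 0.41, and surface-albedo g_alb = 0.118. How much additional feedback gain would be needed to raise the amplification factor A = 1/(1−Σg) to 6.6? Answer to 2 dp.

0.19

Current total gain = 0.66.
Target gain for A = 6.6: g* = 1 − 1/6.6 = 0.8485.
Additional gain needed = 0.8485 − 0.66 = 0.19.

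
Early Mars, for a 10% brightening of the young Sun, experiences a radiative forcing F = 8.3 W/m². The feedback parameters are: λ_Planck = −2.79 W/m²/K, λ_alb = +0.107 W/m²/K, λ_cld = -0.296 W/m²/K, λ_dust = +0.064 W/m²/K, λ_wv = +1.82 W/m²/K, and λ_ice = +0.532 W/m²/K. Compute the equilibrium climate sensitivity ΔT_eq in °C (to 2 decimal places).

Net feedback parameter λ = (−2.79) + (+0.107) + (-0.296) + (+0.064) + (+1.82) + (+0.532) = -0.563 W/m²/K.
ΔT = −F/λ = −8.3/(-0.563) = 14.74 °C.

14.74 °C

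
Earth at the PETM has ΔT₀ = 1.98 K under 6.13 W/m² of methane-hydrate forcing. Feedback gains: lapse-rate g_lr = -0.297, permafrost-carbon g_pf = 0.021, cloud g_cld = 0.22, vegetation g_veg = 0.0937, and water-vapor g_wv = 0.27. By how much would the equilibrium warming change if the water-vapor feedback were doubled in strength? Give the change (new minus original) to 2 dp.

Original: g = 0.3077, ΔT = 1.98/(1−0.3077) = 2.8600 K.
With doubled water-vapor: g' = 0.5777, ΔT' = 1.98/(1−0.5777) = 4.6886 K.
Change = 4.6886 − 2.8600 = 1.83 K.

1.83 K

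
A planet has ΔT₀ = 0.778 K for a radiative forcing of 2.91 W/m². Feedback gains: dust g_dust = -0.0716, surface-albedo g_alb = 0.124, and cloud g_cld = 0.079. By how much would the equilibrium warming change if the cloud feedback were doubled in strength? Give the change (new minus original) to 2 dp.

0.09 K

Original: g = 0.1314, ΔT = 0.778/(1−0.1314) = 0.8957 K.
With doubled cloud: g' = 0.2104, ΔT' = 0.778/(1−0.2104) = 0.9853 K.
Change = 0.9853 − 0.8957 = 0.09 K.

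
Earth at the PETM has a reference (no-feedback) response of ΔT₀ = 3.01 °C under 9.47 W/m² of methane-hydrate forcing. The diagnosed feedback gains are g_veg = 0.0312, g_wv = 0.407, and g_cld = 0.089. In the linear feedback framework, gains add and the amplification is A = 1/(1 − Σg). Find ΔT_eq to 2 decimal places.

Total gain g = 0.0312 + 0.407 + 0.089 = 0.5272.
Amplification A = 1/(1 − 0.5272) = 2.115.
ΔT = 3.01 × 2.115 = 6.37 °C.

6.37 °C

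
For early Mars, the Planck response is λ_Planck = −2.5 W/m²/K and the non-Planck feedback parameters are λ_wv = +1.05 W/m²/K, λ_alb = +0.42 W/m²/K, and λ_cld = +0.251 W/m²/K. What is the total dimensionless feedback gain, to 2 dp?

Convert to gains: g_wv = 1.05/2.5 = 0.42; g_alb = 0.42/2.5 = 0.168; g_cld = 0.251/2.5 = 0.1004.
Total gain g = 0.6884.

0.69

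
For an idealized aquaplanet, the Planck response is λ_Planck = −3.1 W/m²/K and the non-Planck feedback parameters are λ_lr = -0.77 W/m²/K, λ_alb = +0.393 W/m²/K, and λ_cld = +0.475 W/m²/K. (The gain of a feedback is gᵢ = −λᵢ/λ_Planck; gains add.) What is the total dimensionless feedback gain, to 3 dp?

0.032

Convert to gains: g_lr = -0.77/3.1 = -0.2484; g_alb = 0.393/3.1 = 0.1268; g_cld = 0.475/3.1 = 0.1532.
Total gain g = 0.0316.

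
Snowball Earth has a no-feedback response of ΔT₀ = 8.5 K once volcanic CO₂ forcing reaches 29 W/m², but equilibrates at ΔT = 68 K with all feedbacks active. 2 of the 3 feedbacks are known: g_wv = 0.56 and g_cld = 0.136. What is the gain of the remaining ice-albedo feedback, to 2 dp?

Amplification A = ΔT/ΔT₀ = 68/8.5 = 8.
Total gain g = 1 − 1/A = 1 − 1/8 = 0.875.
Known gains sum to 0.56 + 0.136 = 0.696.
g_ice = 0.875 − 0.696 = 0.18.

0.18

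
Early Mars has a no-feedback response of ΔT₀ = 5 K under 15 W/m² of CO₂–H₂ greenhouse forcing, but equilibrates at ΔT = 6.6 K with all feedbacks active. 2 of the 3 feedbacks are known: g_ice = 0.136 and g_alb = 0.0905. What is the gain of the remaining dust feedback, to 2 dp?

0.02

Amplification A = ΔT/ΔT₀ = 6.6/5 = 1.32.
Total gain g = 1 − 1/A = 1 − 1/1.32 = 0.2424.
Known gains sum to 0.136 + 0.0905 = 0.2265.
g_dust = 0.2424 − 0.2265 = 0.02.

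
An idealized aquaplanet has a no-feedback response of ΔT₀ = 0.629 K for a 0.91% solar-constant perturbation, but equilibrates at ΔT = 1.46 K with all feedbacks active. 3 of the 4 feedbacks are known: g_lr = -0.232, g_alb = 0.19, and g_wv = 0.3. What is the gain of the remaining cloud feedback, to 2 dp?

Amplification A = ΔT/ΔT₀ = 1.46/0.629 = 2.321.
Total gain g = 1 − 1/A = 1 − 1/2.321 = 0.5692.
Known gains sum to -0.232 + 0.19 + 0.3 = 0.258.
g_cld = 0.5692 − 0.258 = 0.31.

0.31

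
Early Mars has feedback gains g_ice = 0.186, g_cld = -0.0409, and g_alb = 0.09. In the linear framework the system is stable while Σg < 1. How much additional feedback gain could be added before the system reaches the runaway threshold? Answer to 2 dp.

Current total gain = 0.186 − 0.0409 + 0.09 = 0.2351.
Margin to runaway = 1 − 0.2351 = 0.76.

0.76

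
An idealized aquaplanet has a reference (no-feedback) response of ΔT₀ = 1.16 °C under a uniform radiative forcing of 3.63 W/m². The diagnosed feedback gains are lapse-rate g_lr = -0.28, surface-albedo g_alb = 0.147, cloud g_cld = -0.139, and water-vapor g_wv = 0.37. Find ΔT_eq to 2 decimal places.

1.29 °C

Total gain g = -0.28 + 0.147 − 0.139 + 0.37 = 0.098.
Amplification A = 1/(1 − 0.098) = 1.109.
ΔT = 1.16 × 1.109 = 1.29 °C.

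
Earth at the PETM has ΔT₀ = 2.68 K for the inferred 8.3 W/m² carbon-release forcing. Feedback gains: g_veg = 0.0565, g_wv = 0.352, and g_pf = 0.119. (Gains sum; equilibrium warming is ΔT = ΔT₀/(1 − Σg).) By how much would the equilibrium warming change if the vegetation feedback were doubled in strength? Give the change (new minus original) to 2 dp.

Original: g = 0.5275, ΔT = 2.68/(1−0.5275) = 5.6720 K.
With doubled vegetation: g' = 0.584, ΔT' = 2.68/(1−0.584) = 6.4423 K.
Change = 6.4423 − 5.6720 = 0.77 K.

0.77 K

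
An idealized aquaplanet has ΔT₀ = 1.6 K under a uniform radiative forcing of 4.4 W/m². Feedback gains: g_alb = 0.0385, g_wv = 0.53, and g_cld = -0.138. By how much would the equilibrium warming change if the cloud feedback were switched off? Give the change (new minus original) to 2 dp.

0.90 K

Original: g = 0.4305, ΔT = 1.6/(1−0.4305) = 2.8095 K.
Without cloud: g' = 0.5685, ΔT' = 1.6/(1−0.5685) = 3.7080 K.
Change = 3.7080 − 2.8095 = 0.90 K.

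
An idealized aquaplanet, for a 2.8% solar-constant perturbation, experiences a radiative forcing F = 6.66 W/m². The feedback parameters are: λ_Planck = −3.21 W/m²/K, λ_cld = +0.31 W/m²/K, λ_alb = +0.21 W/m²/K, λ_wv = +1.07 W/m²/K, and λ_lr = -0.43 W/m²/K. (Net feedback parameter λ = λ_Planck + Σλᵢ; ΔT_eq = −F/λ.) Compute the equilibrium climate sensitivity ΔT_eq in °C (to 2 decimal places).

Net feedback parameter λ = (−3.21) + (+0.31) + (+0.21) + (+1.07) + (-0.43) = -2.05 W/m²/K.
ΔT = −F/λ = −6.66/(-2.05) = 3.25 °C.

3.25 °C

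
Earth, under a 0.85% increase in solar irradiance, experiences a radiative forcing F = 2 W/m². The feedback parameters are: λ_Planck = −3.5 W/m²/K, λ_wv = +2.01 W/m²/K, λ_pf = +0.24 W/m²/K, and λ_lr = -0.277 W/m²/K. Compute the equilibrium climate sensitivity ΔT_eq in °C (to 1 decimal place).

Net feedback parameter λ = (−3.5) + (+2.01) + (+0.24) + (-0.277) = -1.527 W/m²/K.
ΔT = −F/λ = −2/(-1.527) = 1.3 °C.

1.3 °C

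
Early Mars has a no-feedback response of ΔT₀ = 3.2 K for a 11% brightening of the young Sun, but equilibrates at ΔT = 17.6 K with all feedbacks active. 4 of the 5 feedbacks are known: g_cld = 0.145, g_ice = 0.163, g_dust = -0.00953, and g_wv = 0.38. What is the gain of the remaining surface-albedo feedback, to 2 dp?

0.14

Amplification A = ΔT/ΔT₀ = 17.6/3.2 = 5.5.
Total gain g = 1 − 1/A = 1 − 1/5.5 = 0.8182.
Known gains sum to 0.145 + 0.163 − 0.00953 + 0.38 = 0.67847.
g_alb = 0.8182 − 0.67847 = 0.14.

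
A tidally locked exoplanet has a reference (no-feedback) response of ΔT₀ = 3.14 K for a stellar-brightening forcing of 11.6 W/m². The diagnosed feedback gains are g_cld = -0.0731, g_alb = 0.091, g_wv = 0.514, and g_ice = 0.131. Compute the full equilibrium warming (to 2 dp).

Total gain g = -0.0731 + 0.091 + 0.514 + 0.131 = 0.6629.
Amplification A = 1/(1 − 0.6629) = 2.966.
ΔT = 3.14 × 2.966 = 9.31 K.

9.31 K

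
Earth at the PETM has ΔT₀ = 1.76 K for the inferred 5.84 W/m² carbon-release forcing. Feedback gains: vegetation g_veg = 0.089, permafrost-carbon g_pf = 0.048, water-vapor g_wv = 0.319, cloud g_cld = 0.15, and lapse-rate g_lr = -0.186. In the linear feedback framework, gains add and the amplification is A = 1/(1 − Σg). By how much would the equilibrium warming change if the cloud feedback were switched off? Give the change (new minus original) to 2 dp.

-0.62 K

Original: g = 0.42, ΔT = 1.76/(1−0.42) = 3.0345 K.
Without cloud: g' = 0.27, ΔT' = 1.76/(1−0.27) = 2.4110 K.
Change = 2.4110 − 3.0345 = -0.62 K.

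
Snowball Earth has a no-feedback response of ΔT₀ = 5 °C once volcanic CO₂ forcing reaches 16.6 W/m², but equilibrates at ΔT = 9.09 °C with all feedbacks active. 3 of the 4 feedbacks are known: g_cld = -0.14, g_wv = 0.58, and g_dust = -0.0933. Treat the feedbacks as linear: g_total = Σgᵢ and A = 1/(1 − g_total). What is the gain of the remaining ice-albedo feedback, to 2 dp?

Amplification A = ΔT/ΔT₀ = 9.09/5 = 1.818.
Total gain g = 1 − 1/A = 1 − 1/1.818 = 0.4499.
Known gains sum to -0.14 + 0.58 − 0.0933 = 0.3467.
g_ice = 0.4499 − 0.3467 = 0.10.

0.10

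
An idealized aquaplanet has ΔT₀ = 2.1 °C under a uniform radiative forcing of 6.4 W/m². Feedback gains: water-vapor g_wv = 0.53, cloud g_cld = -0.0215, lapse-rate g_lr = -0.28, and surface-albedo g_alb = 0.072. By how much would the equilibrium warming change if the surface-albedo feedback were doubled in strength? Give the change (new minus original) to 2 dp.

Original: g = 0.3005, ΔT = 2.1/(1−0.3005) = 3.0021 °C.
With doubled surface-albedo: g' = 0.3725, ΔT' = 2.1/(1−0.3725) = 3.3466 °C.
Change = 3.3466 − 3.0021 = 0.34 °C.

0.34 °C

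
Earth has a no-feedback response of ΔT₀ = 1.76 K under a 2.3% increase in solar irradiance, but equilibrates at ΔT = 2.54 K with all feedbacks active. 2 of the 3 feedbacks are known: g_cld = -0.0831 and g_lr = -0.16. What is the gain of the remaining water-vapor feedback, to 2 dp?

0.55

Amplification A = ΔT/ΔT₀ = 2.54/1.76 = 1.443.
Total gain g = 1 − 1/A = 1 − 1/1.443 = 0.307.
Known gains sum to -0.0831 − 0.16 = -0.2431.
g_wv = 0.307 + 0.2431 = 0.55.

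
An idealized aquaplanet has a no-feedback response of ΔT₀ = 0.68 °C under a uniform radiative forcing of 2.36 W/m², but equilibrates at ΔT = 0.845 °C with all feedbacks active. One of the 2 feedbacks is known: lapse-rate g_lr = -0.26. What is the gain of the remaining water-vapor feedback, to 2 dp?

0.46

Amplification A = ΔT/ΔT₀ = 0.845/0.68 = 1.243.
Total gain g = 1 − 1/A = 1 − 1/1.243 = 0.1955.
The known gain is -0.26.
g_wv = 0.1955 + 0.26 = 0.46.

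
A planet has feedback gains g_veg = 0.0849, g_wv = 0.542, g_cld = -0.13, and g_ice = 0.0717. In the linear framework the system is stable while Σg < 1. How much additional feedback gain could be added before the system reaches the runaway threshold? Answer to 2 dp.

Current total gain = 0.0849 + 0.542 − 0.13 + 0.0717 = 0.5686.
Margin to runaway = 1 − 0.5686 = 0.43.

0.43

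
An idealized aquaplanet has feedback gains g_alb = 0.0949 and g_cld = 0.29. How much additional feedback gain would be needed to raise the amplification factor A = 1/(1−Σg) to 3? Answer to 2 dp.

0.28

Current total gain = 0.3849.
Target gain for A = 3: g* = 1 − 1/3 = 0.6667.
Additional gain needed = 0.6667 − 0.3849 = 0.28.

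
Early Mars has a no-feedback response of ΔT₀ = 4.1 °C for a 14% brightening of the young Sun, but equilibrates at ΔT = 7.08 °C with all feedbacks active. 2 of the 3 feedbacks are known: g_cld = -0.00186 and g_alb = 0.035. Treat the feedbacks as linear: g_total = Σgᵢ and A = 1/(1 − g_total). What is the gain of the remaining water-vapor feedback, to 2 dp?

0.39

Amplification A = ΔT/ΔT₀ = 7.08/4.1 = 1.727.
Total gain g = 1 − 1/A = 1 − 1/1.727 = 0.421.
Known gains sum to -0.00186 + 0.035 = 0.03314.
g_wv = 0.421 − 0.03314 = 0.39.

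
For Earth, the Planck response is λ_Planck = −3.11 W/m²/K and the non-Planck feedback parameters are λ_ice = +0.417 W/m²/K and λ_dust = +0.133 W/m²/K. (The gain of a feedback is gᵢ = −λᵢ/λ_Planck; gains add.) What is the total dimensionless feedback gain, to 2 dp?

0.18

Convert to gains: g_ice = 0.417/3.11 = 0.1341; g_dust = 0.133/3.11 = 0.04277.
Total gain g = 0.17687.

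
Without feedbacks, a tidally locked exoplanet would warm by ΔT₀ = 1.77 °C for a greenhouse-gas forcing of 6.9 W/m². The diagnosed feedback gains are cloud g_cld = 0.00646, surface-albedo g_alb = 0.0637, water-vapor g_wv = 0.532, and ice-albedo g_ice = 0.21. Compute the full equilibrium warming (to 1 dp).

9.4 °C

Total gain g = 0.00646 + 0.0637 + 0.532 + 0.21 = 0.81216.
Amplification A = 1/(1 − 0.81216) = 5.324.
ΔT = 1.77 × 5.324 = 9.4 °C.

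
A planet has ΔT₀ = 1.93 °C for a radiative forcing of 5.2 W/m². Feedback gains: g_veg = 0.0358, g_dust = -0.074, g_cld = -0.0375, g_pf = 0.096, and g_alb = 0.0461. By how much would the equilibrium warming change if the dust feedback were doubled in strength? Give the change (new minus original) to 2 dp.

-0.15 °C

Original: g = 0.0664, ΔT = 1.93/(1−0.0664) = 2.0673 °C.
With doubled dust: g' = -0.0076, ΔT' = 1.93/(1+0.0076) = 1.9154 °C.
Change = 1.9154 − 2.0673 = -0.15 °C.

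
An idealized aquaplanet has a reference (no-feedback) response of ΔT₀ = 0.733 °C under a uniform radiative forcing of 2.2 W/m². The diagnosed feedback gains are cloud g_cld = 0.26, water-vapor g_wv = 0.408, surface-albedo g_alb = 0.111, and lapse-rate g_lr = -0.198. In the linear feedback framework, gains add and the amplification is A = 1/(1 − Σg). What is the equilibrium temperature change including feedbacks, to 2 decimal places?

Total gain g = 0.26 + 0.408 + 0.111 − 0.198 = 0.581.
Amplification A = 1/(1 − 0.581) = 2.387.
ΔT = 0.733 × 2.387 = 1.75 °C.

1.75 °C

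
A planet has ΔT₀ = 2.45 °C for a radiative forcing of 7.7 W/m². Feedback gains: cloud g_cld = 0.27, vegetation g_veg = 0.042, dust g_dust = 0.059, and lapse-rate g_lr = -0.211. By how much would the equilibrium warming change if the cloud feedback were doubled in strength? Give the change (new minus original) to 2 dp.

Original: g = 0.16, ΔT = 2.45/(1−0.16) = 2.9167 °C.
With doubled cloud: g' = 0.43, ΔT' = 2.45/(1−0.43) = 4.2982 °C.
Change = 4.2982 − 2.9167 = 1.38 °C.

1.38 °C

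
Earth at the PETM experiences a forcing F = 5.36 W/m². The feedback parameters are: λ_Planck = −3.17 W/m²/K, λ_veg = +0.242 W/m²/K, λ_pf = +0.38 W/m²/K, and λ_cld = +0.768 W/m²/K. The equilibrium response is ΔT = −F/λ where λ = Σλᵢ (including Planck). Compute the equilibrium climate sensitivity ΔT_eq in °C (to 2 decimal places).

3.01 °C

Net feedback parameter λ = (−3.17) + (+0.242) + (+0.38) + (+0.768) = -1.78 W/m²/K.
ΔT = −F/λ = −5.36/(-1.78) = 3.01 °C.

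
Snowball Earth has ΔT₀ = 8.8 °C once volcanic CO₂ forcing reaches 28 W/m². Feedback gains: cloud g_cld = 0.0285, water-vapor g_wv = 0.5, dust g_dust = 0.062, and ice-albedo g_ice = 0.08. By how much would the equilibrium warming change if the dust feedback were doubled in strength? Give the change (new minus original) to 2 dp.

Original: g = 0.6705, ΔT = 8.8/(1−0.6705) = 26.7071 °C.
With doubled dust: g' = 0.7325, ΔT' = 8.8/(1−0.7325) = 32.8972 °C.
Change = 32.8972 − 26.7071 = 6.19 °C.

6.19 °C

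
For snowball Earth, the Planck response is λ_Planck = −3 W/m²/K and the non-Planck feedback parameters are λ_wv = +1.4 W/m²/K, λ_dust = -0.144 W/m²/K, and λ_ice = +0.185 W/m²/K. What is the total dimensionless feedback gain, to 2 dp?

Convert to gains: g_wv = 1.4/3 = 0.4667; g_dust = -0.144/3 = -0.048; g_ice = 0.185/3 = 0.06167.
Total gain g = 0.48037.

0.48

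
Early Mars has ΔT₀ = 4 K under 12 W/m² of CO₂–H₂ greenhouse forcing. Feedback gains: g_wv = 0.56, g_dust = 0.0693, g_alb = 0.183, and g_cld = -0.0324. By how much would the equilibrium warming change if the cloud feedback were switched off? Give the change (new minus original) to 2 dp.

3.14 K

Original: g = 0.7799, ΔT = 4/(1−0.7799) = 18.1736 K.
Without cloud: g' = 0.8123, ΔT' = 4/(1−0.8123) = 21.3106 K.
Change = 21.3106 − 18.1736 = 3.14 K.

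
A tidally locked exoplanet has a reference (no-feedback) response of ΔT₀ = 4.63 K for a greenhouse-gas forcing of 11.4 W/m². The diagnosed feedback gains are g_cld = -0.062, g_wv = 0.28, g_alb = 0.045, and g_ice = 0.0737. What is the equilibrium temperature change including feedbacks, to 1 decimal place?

7.0 K

Total gain g = -0.062 + 0.28 + 0.045 + 0.0737 = 0.3367.
Amplification A = 1/(1 − 0.3367) = 1.508.
ΔT = 4.63 × 1.508 = 7.0 K.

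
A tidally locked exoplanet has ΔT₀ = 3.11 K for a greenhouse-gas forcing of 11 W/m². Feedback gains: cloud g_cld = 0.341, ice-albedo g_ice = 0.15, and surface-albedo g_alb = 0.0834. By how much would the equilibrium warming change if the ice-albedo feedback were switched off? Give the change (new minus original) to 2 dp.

-1.90 K

Original: g = 0.5744, ΔT = 3.11/(1−0.5744) = 7.3073 K.
Without ice-albedo: g' = 0.4244, ΔT' = 3.11/(1−0.4244) = 5.4031 K.
Change = 5.4031 − 7.3073 = -1.90 K.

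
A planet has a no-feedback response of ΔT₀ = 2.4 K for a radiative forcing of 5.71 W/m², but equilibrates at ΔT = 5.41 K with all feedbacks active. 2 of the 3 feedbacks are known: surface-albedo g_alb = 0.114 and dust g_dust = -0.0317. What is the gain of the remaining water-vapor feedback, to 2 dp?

0.47

Amplification A = ΔT/ΔT₀ = 5.41/2.4 = 2.254.
Total gain g = 1 − 1/A = 1 − 1/2.254 = 0.5563.
Known gains sum to 0.114 − 0.0317 = 0.0823.
g_wv = 0.5563 − 0.0823 = 0.47.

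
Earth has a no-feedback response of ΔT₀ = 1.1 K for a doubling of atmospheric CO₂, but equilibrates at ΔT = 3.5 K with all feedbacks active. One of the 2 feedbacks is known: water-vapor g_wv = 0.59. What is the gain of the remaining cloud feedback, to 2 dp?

0.10

Amplification A = ΔT/ΔT₀ = 3.5/1.1 = 3.182.
Total gain g = 1 − 1/A = 1 − 1/3.182 = 0.6857.
The known gain is 0.59.
g_cld = 0.6857 − 0.59 = 0.10.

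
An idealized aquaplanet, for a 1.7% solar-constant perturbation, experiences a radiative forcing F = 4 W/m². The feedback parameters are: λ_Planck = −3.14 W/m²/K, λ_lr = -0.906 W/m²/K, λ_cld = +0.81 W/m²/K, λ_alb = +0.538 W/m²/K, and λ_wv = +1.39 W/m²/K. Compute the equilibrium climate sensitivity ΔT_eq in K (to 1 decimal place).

Net feedback parameter λ = (−3.14) + (-0.906) + (+0.81) + (+0.538) + (+1.39) = -1.308 W/m²/K.
ΔT = −F/λ = −4/(-1.308) = 3.1 K.

3.1 K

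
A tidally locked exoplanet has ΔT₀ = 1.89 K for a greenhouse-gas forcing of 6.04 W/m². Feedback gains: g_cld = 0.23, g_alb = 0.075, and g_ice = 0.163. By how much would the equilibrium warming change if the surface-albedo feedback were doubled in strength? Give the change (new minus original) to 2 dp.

0.58 K

Original: g = 0.468, ΔT = 1.89/(1−0.468) = 3.5526 K.
With doubled surface-albedo: g' = 0.543, ΔT' = 1.89/(1−0.543) = 4.1357 K.
Change = 4.1357 − 3.5526 = 0.58 K.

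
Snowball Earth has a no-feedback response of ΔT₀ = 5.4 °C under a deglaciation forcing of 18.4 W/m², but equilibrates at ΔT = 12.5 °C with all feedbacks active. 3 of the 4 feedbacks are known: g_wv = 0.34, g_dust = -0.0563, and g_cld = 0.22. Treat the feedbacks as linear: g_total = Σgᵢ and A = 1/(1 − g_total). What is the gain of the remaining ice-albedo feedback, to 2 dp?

Amplification A = ΔT/ΔT₀ = 12.5/5.4 = 2.315.
Total gain g = 1 − 1/A = 1 − 1/2.315 = 0.568.
Known gains sum to 0.34 − 0.0563 + 0.22 = 0.5037.
g_ice = 0.568 − 0.5037 = 0.06.

0.06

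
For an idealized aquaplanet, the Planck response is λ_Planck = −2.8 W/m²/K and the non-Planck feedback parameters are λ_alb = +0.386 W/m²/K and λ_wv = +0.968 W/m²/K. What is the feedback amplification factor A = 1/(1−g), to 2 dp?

Convert to gains: g_alb = 0.386/2.8 = 0.1379; g_wv = 0.968/2.8 = 0.3457.
Total gain g = 0.4836.
A = 1/(1 − 0.4836) = 1.94.

1.94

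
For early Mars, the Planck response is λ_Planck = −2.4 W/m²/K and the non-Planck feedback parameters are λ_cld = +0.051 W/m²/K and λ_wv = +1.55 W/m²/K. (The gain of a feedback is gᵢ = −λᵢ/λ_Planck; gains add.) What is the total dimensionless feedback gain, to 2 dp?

Convert to gains: g_cld = 0.051/2.4 = 0.02125; g_wv = 1.55/2.4 = 0.6458.
Total gain g = 0.66705.

0.67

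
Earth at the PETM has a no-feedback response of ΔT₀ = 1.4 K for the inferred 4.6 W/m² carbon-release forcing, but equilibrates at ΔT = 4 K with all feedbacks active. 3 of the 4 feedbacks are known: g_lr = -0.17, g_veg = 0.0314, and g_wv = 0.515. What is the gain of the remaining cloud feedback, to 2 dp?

Amplification A = ΔT/ΔT₀ = 4/1.4 = 2.857.
Total gain g = 1 − 1/A = 1 − 1/2.857 = 0.65.
Known gains sum to -0.17 + 0.0314 + 0.515 = 0.3764.
g_cld = 0.65 − 0.3764 = 0.27.

0.27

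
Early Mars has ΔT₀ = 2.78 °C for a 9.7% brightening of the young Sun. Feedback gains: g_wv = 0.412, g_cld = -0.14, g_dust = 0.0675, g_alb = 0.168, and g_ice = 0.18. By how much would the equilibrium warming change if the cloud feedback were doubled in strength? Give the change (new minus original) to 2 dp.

-2.75 °C

Original: g = 0.6875, ΔT = 2.78/(1−0.6875) = 8.8960 °C.
With doubled cloud: g' = 0.5475, ΔT' = 2.78/(1−0.5475) = 6.1436 °C.
Change = 6.1436 − 8.8960 = -2.75 °C.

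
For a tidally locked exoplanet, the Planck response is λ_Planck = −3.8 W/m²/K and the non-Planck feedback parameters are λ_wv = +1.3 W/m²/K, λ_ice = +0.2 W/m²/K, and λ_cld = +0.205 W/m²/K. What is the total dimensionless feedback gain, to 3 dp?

0.449

Convert to gains: g_wv = 1.3/3.8 = 0.3421; g_ice = 0.2/3.8 = 0.05263; g_cld = 0.205/3.8 = 0.05395.
Total gain g = 0.44868.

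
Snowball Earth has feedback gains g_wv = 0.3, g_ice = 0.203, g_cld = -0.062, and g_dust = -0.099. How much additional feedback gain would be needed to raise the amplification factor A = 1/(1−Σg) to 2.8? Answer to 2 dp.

Current total gain = 0.342.
Target gain for A = 2.8: g* = 1 − 1/2.8 = 0.6429.
Additional gain needed = 0.6429 − 0.342 = 0.30.

0.30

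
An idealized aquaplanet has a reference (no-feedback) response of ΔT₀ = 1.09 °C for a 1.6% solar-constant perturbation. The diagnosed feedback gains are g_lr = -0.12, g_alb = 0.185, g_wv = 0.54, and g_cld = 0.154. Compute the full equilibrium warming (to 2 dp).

4.52 °C

Total gain g = -0.12 + 0.185 + 0.54 + 0.154 = 0.759.
Amplification A = 1/(1 − 0.759) = 4.149.
ΔT = 1.09 × 4.149 = 4.52 °C.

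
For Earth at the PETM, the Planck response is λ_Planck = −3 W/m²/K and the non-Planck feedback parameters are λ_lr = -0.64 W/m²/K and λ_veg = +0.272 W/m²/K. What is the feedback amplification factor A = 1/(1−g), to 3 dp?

0.891

Convert to gains: g_lr = -0.64/3 = -0.2133; g_veg = 0.272/3 = 0.09067.
Total gain g = -0.12263.
A = 1/(1 + 0.12263) = 0.891.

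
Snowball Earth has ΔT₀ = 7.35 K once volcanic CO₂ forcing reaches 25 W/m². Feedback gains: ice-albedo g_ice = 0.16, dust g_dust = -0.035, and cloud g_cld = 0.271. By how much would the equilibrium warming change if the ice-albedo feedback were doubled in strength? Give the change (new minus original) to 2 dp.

Original: g = 0.396, ΔT = 7.35/(1−0.396) = 12.1689 K.
With doubled ice-albedo: g' = 0.556, ΔT' = 7.35/(1−0.556) = 16.5541 K.
Change = 16.5541 − 12.1689 = 4.39 K.

4.39 K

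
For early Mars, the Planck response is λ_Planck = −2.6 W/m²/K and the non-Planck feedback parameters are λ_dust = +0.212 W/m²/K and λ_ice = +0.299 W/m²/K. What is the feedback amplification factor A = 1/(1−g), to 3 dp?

Convert to gains: g_dust = 0.212/2.6 = 0.08154; g_ice = 0.299/2.6 = 0.115.
Total gain g = 0.19654.
A = 1/(1 − 0.19654) = 1.245.

1.245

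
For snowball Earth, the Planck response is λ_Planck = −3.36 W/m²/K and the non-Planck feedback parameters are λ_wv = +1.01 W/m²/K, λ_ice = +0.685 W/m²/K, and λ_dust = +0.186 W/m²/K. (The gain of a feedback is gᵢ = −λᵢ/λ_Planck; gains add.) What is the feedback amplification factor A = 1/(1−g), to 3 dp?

2.272

Convert to gains: g_wv = 1.01/3.36 = 0.3006; g_ice = 0.685/3.36 = 0.2039; g_dust = 0.186/3.36 = 0.05536.
Total gain g = 0.55986.
A = 1/(1 − 0.55986) = 2.272.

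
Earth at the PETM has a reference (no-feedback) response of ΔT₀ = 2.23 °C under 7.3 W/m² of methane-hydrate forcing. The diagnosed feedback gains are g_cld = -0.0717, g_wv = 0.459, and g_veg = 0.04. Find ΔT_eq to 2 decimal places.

Total gain g = -0.0717 + 0.459 + 0.04 = 0.4273.
Amplification A = 1/(1 − 0.4273) = 1.746.
ΔT = 2.23 × 1.746 = 3.89 °C.

3.89 °C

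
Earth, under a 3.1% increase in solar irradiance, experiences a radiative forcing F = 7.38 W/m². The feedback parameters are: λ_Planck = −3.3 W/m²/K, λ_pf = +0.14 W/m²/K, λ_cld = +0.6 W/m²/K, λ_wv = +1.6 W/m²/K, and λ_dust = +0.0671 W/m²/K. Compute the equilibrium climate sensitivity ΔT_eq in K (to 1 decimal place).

8.3 K

Net feedback parameter λ = (−3.3) + (+0.14) + (+0.6) + (+1.6) + (+0.0671) = -0.8929 W/m²/K.
ΔT = −F/λ = −7.38/(-0.8929) = 8.3 K.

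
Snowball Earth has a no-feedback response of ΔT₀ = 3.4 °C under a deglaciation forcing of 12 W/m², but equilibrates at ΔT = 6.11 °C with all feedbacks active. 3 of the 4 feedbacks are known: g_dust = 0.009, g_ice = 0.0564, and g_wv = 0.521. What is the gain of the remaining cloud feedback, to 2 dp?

Amplification A = ΔT/ΔT₀ = 6.11/3.4 = 1.797.
Total gain g = 1 − 1/A = 1 − 1/1.797 = 0.4435.
Known gains sum to 0.009 + 0.0564 + 0.521 = 0.5864.
g_cld = 0.4435 − 0.5864 = -0.14.

-0.14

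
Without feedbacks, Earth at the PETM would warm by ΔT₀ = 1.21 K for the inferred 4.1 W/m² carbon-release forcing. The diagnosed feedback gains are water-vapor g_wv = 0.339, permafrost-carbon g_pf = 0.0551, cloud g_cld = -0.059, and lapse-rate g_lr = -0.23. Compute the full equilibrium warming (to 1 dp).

1.4 K

Total gain g = 0.339 + 0.0551 − 0.059 − 0.23 = 0.1051.
Amplification A = 1/(1 − 0.1051) = 1.117.
ΔT = 1.21 × 1.117 = 1.4 K.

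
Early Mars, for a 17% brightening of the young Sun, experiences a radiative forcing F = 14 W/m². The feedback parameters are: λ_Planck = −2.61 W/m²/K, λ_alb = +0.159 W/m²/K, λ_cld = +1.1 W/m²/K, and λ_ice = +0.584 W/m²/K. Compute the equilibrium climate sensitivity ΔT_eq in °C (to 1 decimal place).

Net feedback parameter λ = (−2.61) + (+0.159) + (+1.1) + (+0.584) = -0.767 W/m²/K.
ΔT = −F/λ = −14/(-0.767) = 18.3 °C.

18.3 °C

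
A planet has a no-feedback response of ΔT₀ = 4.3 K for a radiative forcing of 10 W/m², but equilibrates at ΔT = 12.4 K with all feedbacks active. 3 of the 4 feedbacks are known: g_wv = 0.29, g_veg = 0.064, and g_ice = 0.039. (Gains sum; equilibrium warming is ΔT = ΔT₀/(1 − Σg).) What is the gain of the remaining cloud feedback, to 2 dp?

Amplification A = ΔT/ΔT₀ = 12.4/4.3 = 2.884.
Total gain g = 1 − 1/A = 1 − 1/2.884 = 0.6533.
Known gains sum to 0.29 + 0.064 + 0.039 = 0.393.
g_cld = 0.6533 − 0.393 = 0.26.

0.26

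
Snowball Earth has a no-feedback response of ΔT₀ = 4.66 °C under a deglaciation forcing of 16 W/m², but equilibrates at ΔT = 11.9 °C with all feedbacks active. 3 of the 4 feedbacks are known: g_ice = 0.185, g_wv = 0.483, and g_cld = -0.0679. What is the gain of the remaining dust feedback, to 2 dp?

0.01

Amplification A = ΔT/ΔT₀ = 11.9/4.66 = 2.554.
Total gain g = 1 − 1/A = 1 − 1/2.554 = 0.6085.
Known gains sum to 0.185 + 0.483 − 0.0679 = 0.6001.
g_dust = 0.6085 − 0.6001 = 0.01.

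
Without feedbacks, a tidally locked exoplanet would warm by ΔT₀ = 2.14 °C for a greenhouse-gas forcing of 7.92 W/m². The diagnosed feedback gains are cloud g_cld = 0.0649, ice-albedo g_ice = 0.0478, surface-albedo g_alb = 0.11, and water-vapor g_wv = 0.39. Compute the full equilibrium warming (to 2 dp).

5.53 °C

Total gain g = 0.0649 + 0.0478 + 0.11 + 0.39 = 0.6127.
Amplification A = 1/(1 − 0.6127) = 2.582.
ΔT = 2.14 × 2.582 = 5.53 °C.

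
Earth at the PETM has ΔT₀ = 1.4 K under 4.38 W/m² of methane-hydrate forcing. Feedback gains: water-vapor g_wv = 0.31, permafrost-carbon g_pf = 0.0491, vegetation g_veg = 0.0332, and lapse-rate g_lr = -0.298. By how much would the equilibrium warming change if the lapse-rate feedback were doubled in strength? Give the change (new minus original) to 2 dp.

Original: g = 0.0943, ΔT = 1.4/(1−0.0943) = 1.5458 K.
With doubled lapse-rate: g' = -0.2037, ΔT' = 1.4/(1+0.2037) = 1.1631 K.
Change = 1.1631 − 1.5458 = -0.38 K.

-0.38 K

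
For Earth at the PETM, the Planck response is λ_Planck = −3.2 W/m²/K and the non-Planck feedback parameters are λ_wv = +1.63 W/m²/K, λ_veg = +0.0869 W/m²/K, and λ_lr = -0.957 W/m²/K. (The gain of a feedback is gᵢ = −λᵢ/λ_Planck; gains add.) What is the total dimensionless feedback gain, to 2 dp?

Convert to gains: g_wv = 1.63/3.2 = 0.5094; g_veg = 0.0869/3.2 = 0.02716; g_lr = -0.957/3.2 = -0.2991.
Total gain g = 0.23746.

0.24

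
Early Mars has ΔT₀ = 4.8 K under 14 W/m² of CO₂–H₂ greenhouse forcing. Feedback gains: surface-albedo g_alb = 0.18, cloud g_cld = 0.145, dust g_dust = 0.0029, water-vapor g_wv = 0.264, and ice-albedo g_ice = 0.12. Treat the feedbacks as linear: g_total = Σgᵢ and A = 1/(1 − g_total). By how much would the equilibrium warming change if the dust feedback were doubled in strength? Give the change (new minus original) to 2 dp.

0.17 K

Original: g = 0.7119, ΔT = 4.8/(1−0.7119) = 16.6609 K.
With doubled dust: g' = 0.7148, ΔT' = 4.8/(1−0.7148) = 16.8303 K.
Change = 16.8303 − 16.6609 = 0.17 K.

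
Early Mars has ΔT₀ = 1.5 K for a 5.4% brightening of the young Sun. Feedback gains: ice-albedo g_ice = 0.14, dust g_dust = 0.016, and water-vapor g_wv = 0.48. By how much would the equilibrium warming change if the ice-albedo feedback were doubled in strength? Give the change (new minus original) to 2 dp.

2.58 K

Original: g = 0.636, ΔT = 1.5/(1−0.636) = 4.1209 K.
With doubled ice-albedo: g' = 0.776, ΔT' = 1.5/(1−0.776) = 6.6964 K.
Change = 6.6964 − 4.1209 = 2.58 K.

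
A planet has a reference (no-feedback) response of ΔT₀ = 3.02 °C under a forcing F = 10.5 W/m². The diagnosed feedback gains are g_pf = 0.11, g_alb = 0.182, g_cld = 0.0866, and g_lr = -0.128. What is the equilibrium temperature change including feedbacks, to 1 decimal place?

4.0 °C

Total gain g = 0.11 + 0.182 + 0.0866 − 0.128 = 0.2506.
Amplification A = 1/(1 − 0.2506) = 1.334.
ΔT = 3.02 × 1.334 = 4.0 °C.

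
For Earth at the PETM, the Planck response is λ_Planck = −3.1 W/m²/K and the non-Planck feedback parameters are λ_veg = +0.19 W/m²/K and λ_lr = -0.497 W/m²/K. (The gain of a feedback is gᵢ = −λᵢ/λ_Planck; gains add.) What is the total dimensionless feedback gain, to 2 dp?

-0.10

Convert to gains: g_veg = 0.19/3.1 = 0.06129; g_lr = -0.497/3.1 = -0.1603.
Total gain g = -0.09901.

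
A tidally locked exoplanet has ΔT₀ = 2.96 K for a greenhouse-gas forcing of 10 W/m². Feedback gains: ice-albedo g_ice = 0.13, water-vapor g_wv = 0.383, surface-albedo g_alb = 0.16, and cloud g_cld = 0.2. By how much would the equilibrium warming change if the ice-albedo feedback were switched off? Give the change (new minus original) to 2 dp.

-11.79 K

Original: g = 0.873, ΔT = 2.96/(1−0.873) = 23.3071 K.
Without ice-albedo: g' = 0.743, ΔT' = 2.96/(1−0.743) = 11.5175 K.
Change = 11.5175 − 23.3071 = -11.79 K.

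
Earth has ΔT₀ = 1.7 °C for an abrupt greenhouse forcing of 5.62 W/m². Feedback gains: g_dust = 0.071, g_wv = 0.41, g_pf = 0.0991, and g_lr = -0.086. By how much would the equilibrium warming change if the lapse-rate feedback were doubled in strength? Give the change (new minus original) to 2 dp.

Original: g = 0.4941, ΔT = 1.7/(1−0.4941) = 3.3603 °C.
With doubled lapse-rate: g' = 0.4081, ΔT' = 1.7/(1−0.4081) = 2.8721 °C.
Change = 2.8721 − 3.3603 = -0.49 °C.

-0.49 °C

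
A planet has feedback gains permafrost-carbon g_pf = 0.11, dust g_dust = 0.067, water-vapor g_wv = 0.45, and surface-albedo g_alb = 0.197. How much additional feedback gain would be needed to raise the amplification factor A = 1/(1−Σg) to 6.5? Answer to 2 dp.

Current total gain = 0.824.
Target gain for A = 6.5: g* = 1 − 1/6.5 = 0.8462.
Additional gain needed = 0.8462 − 0.824 = 0.02.

0.02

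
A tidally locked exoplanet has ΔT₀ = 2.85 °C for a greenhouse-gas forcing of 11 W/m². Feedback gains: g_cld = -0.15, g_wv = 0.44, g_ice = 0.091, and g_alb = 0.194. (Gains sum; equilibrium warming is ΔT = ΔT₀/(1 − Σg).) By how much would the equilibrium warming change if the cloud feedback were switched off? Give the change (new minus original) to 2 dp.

3.66 °C

Original: g = 0.575, ΔT = 2.85/(1−0.575) = 6.7059 °C.
Without cloud: g' = 0.725, ΔT' = 2.85/(1−0.725) = 10.3636 °C.
Change = 10.3636 − 6.7059 = 3.66 °C.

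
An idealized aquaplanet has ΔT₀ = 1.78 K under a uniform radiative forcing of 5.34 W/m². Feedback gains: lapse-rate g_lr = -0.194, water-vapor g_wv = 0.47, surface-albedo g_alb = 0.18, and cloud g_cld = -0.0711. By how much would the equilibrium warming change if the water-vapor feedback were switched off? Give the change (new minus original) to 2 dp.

Original: g = 0.3849, ΔT = 1.78/(1−0.3849) = 2.8938 K.
Without water-vapor: g' = -0.0851, ΔT' = 1.78/(1+0.0851) = 1.6404 K.
Change = 1.6404 − 2.8938 = -1.25 K.

-1.25 K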